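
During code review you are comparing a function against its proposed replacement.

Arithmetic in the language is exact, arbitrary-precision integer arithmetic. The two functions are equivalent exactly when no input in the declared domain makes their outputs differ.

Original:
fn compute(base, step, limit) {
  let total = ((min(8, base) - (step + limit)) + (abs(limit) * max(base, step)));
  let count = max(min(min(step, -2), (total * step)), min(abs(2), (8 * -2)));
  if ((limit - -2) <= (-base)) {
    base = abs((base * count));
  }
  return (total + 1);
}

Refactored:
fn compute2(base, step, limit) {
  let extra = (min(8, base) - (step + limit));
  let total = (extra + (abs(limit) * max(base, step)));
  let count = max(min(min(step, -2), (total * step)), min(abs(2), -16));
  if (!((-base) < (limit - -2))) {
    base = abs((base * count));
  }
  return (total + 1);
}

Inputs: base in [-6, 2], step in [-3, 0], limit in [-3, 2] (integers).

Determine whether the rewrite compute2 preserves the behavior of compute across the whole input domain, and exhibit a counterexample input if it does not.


Differences: comparison usage differs, plus arithmetic usage differs, plus statement counts differ, plus boolean connective usage differs, plus local variable names differ, plus constant usage differs — yet all 216 inputs agree.
verdict: equivalent


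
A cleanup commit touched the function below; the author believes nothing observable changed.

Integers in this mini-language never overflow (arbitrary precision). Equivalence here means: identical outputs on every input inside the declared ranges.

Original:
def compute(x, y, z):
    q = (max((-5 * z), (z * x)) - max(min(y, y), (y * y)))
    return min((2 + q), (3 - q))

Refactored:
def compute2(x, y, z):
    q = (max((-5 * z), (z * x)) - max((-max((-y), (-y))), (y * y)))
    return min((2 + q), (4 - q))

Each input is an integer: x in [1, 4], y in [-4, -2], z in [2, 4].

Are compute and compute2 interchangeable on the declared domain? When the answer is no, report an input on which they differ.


Evaluate both at x=2, y=-2, z=3.
compute: q=2, then returns 1
compute2: q=2, then returns 2
1 and 2 differ, so these are not the same function on this domain.
verdict: not equivalent; witness: x=2, y=-2, z=3


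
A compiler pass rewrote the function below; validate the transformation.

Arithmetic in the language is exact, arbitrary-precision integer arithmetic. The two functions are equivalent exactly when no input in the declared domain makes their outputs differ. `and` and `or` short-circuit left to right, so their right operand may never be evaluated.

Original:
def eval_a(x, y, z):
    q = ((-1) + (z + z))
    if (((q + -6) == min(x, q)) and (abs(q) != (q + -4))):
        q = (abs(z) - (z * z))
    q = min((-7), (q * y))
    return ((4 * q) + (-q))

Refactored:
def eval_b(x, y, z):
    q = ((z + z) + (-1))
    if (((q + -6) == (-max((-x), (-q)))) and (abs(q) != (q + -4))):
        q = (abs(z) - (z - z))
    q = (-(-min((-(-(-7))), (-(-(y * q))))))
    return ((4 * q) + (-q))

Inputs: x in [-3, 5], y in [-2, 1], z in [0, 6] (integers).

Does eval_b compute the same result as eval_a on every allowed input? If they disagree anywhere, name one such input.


There is a counterexample at x=1, y=-2, z=4: -21 on one side, -24 on the other.
eval_a: q = 7; (((q + -6) == min(x, q)) and (abs(q) != (q + -4))) -> true; q = -12; q = -7; return -21
eval_b: q = 7; (((q + -6) == (-max((-x), (-q)))) and (abs(q) != (q + -4))) -> true; q = 4; q = -8; return -24
verdict: not equivalent; witness: x=1, y=-2, z=4


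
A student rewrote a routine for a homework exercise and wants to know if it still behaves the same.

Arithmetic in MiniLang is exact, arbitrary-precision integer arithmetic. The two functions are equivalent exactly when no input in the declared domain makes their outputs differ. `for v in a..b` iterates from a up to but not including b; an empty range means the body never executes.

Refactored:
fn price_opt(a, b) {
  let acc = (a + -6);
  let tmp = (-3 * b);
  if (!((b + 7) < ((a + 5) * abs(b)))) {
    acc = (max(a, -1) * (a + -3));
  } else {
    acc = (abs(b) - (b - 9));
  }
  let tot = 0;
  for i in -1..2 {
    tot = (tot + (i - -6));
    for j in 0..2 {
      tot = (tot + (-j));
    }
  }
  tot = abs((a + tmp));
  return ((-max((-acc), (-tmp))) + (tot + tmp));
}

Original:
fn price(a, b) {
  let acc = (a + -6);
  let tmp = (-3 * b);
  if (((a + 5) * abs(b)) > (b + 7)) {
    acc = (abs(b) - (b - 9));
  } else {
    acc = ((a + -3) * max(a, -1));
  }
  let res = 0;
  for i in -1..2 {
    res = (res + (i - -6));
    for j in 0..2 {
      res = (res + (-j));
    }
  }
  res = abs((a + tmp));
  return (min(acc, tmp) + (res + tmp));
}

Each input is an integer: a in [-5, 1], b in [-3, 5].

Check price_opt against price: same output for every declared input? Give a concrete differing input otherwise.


Equivalent — the differences include comparison usage differs; also boolean connective usage differs; also local variable names differ; also min/max/abs usage differs, yet no declared input distinguishes the two.
As a probe, take a=-3, b=2: price runs acc becomes -9; next tmp becomes -6; next (((a + 5) * abs(b)) > (b + 7)) evaluates to false; next acc becomes 6; next res becomes 0; next at i=-1:; next res becomes 5; next at j=0:; next res becomes 5; next at j=1:; next res becomes 4; next at i=0:; next res becomes 10; next at j=0:; next res becomes 10; next at j=1:; next res becomes 9; next at i=1:; next res becomes 16; next at j=0:; next res becomes 16; next at j=1:; next res becomes 15; next res becomes 9; next final value -3; price_opt runs acc becomes -9; next tmp becomes -6; next (!((b + 7) < ((a + 5) * abs(b)))) evaluates to true; next acc becomes 6; next tot becomes 0; next at i=-1:; next tot becomes 5; next at j=0:; next tot becomes 5; next at j=1:; next tot becomes 4; next at i=0:; next tot becomes 10; next at j=0:; next tot becomes 10; next at j=1:; next tot becomes 9; next at i=1:; next tot becomes 16; next at j=0:; next tot becomes 16; next at j=1:; next tot becomes 15; next tot becomes 9; next final value -3; both end at -3.
Sweeping the whole domain (63 inputs) finds no disagreement.
verdict: equivalent


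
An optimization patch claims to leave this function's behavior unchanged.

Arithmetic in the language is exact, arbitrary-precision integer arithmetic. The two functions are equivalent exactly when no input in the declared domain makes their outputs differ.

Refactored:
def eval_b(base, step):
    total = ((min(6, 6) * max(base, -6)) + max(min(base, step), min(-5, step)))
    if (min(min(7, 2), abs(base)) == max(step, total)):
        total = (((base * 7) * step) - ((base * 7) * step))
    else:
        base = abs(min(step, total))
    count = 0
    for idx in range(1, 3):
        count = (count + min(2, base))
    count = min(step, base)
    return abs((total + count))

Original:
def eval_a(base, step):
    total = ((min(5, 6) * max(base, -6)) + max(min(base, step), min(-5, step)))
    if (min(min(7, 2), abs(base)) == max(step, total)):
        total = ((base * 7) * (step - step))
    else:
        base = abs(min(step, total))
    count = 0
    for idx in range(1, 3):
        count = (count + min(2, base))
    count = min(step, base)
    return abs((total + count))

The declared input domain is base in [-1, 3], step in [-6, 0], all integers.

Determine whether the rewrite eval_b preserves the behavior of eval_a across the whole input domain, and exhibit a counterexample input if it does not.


Consider the input base=-1, step=-6.
eval_a: total = -11; (min(min(7, 2), abs(base)) == max(step, total)) -> false; base = 11; count = 0; [idx=1]; count = 2; [idx=2]; count = 4; count = -6; return 17
eval_b: total = -12; (min(min(7, 2), abs(base)) == max(step, total)) -> false; base = 12; count = 0; [idx=1]; count = 2; [idx=2]; count = 4; count = -6; return 18
17 vs 18 — the two versions disagree here.
verdict: not equivalent; witness: base=-1, step=-6


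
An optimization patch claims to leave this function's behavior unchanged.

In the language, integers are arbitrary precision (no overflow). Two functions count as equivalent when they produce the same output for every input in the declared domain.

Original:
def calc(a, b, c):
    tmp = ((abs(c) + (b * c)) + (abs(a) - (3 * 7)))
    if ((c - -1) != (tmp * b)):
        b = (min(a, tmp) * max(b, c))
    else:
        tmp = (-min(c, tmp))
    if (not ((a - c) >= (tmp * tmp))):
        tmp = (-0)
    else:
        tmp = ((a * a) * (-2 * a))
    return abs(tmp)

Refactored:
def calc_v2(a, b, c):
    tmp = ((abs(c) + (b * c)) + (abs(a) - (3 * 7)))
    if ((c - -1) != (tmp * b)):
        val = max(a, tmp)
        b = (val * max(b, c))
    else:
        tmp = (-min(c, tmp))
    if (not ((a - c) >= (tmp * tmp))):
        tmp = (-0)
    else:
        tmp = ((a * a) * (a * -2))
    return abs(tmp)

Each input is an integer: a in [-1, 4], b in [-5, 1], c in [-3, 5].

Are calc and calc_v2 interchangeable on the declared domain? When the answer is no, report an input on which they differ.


The edit looks behavioral (`min(a, tmp)` became `max(a, tmp)`), but over these ranges it never changes the outcome; all 378 inputs agree.
verdict: equivalent


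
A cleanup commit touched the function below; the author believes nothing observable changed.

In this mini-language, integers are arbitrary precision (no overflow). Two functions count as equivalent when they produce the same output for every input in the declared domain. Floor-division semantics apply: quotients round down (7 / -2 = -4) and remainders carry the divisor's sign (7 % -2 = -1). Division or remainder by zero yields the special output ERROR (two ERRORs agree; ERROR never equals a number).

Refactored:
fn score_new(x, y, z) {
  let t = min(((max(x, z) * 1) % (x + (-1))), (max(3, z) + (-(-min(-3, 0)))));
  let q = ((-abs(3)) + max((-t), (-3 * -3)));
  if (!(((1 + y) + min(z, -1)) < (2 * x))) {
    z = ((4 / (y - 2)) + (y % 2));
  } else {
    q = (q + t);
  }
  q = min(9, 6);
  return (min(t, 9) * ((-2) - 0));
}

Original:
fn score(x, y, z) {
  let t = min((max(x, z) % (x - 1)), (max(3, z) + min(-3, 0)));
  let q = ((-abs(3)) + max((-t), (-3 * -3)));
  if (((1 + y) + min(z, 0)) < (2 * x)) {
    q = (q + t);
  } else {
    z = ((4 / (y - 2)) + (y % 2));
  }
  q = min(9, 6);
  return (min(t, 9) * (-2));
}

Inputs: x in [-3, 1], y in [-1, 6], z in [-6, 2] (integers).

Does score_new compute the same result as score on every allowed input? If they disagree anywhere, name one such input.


The one real change (`0` became `-1`) has no effect anywhere in the declared ranges.
Tracing x=0, y=2, z=-4: score: t=0, then q=6, then (((1 + y) + min(z, 0)) < (2 * x)) is true, then q=6, then q=6, then returns 0 | score_new: t=0, then q=6, then (!(((1 + y) + min(z, -1)) < (2 * x))) is false, then q=6, then q=6, then returns 0 — matching result 0.
Checked all 360 inputs in the declared domain: the outputs agree on every one.
verdict: equivalent


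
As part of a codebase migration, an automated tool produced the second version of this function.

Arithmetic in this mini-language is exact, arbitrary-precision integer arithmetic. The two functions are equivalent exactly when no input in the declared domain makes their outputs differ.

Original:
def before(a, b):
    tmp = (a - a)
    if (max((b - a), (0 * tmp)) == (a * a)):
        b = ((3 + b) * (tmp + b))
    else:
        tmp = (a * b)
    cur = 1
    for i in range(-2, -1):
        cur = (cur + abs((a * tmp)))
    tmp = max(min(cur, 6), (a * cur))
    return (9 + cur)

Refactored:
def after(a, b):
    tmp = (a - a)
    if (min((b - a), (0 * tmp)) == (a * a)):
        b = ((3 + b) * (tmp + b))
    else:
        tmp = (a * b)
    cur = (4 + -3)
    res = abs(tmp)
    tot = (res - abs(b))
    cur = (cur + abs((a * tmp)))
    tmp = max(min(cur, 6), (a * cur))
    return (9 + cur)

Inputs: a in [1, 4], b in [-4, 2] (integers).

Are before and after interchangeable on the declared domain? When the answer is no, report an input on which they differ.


The rewrite breaks on a=1, b=2, where the results are 10 and 12.
before: tmp := 0 | (max((b - a), (0 * tmp)) == (a * a)): true | b := 10 | cur := 1 | iter i=-2: | cur := 1 | tmp := 1 | result 10
after: tmp := 0 | (min((b - a), (0 * tmp)) == (a * a)): false | tmp := 2 | cur := 1 | res := 2 | tot := 0 | cur := 3 | tmp := 3 | result 12
verdict: not equivalent; witness: a=1, b=2


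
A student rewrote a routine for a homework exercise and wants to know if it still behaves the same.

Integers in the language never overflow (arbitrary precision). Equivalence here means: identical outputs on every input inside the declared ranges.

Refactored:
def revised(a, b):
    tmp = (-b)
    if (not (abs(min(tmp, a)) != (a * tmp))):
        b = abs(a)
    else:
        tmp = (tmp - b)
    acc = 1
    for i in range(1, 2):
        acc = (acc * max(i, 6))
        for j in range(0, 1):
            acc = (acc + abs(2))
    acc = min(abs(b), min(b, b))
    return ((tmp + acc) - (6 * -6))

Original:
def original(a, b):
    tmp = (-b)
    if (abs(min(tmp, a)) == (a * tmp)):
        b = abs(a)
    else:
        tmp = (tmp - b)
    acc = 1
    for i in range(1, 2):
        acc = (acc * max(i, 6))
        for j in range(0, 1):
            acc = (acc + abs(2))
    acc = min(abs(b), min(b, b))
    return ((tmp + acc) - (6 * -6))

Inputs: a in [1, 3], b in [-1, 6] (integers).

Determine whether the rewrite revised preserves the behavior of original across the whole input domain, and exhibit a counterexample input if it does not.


Equivalent — the differences include boolean connective usage differs; and comparison usage differs, yet no declared input distinguishes the two.
Tracing a=1, b=2: original: tmp := -2 | (abs(min(tmp, a)) == (a * tmp)): false | tmp := -4 | acc := 1 | iter i=1: | acc := 6 | iter j=0: | acc := 8 | acc := 2 | result 34 | revised: tmp := -2 | (not (abs(min(tmp, a)) != (a * tmp))): false | tmp := -4 | acc := 1 | iter i=1: | acc := 6 | iter j=0: | acc := 8 | acc := 2 | result 34 — matching result 34.
Sweeping the whole domain (24 inputs) finds no disagreement.
verdict: equivalent


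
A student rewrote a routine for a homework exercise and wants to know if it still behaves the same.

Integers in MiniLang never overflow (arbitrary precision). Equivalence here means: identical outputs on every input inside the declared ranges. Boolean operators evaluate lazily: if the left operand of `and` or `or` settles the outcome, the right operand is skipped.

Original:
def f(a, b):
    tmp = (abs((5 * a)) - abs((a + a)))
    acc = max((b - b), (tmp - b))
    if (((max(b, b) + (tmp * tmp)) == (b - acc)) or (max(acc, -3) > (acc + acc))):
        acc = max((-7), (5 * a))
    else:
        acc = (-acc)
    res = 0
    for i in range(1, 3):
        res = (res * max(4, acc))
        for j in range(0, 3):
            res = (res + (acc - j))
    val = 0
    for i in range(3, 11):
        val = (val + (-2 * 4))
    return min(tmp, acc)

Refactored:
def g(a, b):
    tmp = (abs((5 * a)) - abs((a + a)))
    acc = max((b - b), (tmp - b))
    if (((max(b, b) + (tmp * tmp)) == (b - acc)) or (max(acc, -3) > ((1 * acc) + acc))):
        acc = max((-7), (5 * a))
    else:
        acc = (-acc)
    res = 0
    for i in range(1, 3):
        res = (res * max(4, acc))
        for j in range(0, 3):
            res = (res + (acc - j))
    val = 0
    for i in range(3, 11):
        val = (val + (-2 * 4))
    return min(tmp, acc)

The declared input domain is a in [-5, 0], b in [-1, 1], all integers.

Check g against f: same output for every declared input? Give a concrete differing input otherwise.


Side by side, the visible changes include: arithmetic usage differs, plus constant usage differs.
One worked example (a=-4, b=0) — f: tmp=12, then acc=12, then (((max(b, b) + (tmp * tmp)) == (b - acc)) or (max(acc, -3) > (acc + acc))) is false, then acc=-12, then res=0, then (i=1), then res=0, then (j=0), then res=-12, then (j=1), then res=-25, then (j=2), then res=-39, then (i=2), then res=-156, then (j=0), then res=-168, then (j=1), then res=-181, then (j=2), then res=-195, then val=0, then (i=3), then val=-8, then (i=4), then val=-16, then (i=5), then val=-24, then (i=6), then val=-32, then (i=7), then val=-40, then (i=8), then val=-48, then (i=9), then val=-56, then (i=10), then val=-64, then returns -12; g: tmp=12, then acc=12, then (((max(b, b) + (tmp * tmp)) == (b - acc)) or (max(acc, -3) > ((1 * acc) + acc))) is false, then acc=-12, then res=0, then (i=1), then res=0, then (j=0), then res=-12, then (j=1), then res=-25, then (j=2), then res=-39, then (i=2), then res=-156, then (j=0), then res=-168, then (j=1), then res=-181, then (j=2), then res=-195, then val=0, then (i=3), then val=-8, then (i=4), then val=-16, then (i=5), then val=-24, then (i=6), then val=-32, then (i=7), then val=-40, then (i=8), then val=-48, then (i=9), then val=-56, then (i=10), then val=-64, then returns -12; agreement on -12.
Every one of the 18 inputs gives matching results.
verdict: equivalent


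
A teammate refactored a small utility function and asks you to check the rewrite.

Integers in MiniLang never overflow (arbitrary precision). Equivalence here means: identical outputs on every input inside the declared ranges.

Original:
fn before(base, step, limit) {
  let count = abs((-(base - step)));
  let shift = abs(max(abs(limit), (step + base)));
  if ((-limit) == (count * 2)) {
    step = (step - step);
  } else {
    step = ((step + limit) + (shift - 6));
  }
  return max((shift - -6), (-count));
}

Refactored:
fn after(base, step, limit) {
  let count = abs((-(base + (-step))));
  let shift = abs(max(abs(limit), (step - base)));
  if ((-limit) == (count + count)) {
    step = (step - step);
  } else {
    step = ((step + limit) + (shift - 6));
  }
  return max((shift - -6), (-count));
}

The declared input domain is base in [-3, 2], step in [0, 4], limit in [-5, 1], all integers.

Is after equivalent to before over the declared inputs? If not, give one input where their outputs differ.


Try base=-3, step=0, limit=-2.
before: count := 3 | shift := 2 | ((-limit) == (count * 2)): false | step := -6 | result 8
after: count := 3 | shift := 3 | ((-limit) == (count + count)): false | step := -5 | result 9
8 and 9 differ, so these are not the same function on this domain.
verdict: not equivalent; witness: base=-3, step=0, limit=-2


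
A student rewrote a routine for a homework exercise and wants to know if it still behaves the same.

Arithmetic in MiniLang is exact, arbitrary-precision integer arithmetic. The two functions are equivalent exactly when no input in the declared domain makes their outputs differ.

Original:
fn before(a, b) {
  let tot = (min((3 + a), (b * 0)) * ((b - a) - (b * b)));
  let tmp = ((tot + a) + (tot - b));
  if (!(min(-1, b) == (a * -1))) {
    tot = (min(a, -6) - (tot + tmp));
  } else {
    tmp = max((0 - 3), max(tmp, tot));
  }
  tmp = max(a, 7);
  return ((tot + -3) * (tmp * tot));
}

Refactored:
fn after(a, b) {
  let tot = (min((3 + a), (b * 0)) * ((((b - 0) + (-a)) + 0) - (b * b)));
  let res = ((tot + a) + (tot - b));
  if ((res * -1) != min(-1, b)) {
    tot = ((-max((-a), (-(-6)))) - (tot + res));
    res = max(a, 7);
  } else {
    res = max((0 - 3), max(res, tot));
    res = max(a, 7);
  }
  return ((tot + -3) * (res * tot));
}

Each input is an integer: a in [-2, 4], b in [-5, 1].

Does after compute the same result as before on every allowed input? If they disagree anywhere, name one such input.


Input a=0, b=-5: 1078 from before versus 0 from after.
verdict: not equivalent; witness: a=0, b=-5


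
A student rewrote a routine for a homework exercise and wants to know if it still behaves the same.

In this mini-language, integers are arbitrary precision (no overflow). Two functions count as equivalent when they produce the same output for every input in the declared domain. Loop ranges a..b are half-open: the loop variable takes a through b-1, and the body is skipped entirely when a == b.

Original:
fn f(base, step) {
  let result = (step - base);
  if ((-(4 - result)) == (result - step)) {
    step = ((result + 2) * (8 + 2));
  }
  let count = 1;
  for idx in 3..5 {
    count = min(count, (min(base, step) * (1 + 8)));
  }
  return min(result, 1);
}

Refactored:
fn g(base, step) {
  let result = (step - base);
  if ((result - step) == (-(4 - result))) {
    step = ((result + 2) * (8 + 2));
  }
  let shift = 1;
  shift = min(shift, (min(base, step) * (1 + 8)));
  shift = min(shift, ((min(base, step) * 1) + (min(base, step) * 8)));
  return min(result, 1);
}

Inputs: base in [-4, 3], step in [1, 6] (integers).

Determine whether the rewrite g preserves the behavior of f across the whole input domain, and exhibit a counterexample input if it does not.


The two are interchangeable: arithmetic usage differs, and min/max/abs usage differs, and local variable names differ, and constant usage differs, and loop structure differs, and every declared input agrees.
As a probe, take base=2, step=4: f runs result=2, then ((-(4 - result)) == (result - step)) is true, then step=40, then count=1, then (idx=3), then count=1, then (idx=4), then count=1, then returns 1; g runs result=2, then ((result - step) == (-(4 - result))) is true, then step=40, then shift=1, then shift=1, then shift=1, then returns 1; both end at 1.
Checked all 48 inputs in the declared domain: the outputs agree on every one.
verdict: equivalent


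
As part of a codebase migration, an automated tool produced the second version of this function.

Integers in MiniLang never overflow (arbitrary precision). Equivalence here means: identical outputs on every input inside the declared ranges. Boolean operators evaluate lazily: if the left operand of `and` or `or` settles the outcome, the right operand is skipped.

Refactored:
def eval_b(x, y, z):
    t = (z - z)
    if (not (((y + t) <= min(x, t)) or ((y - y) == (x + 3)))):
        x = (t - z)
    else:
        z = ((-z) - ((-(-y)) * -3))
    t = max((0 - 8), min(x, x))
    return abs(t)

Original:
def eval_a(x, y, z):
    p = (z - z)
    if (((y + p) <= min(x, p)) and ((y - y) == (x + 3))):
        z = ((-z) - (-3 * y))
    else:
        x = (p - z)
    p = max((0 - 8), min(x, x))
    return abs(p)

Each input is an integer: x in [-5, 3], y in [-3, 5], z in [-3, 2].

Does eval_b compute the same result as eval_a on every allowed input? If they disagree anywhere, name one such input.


These are not equivalent — on x=-3, y=-2, z=-2 the outputs split (2 vs 3).
eval_a: p=0, then (((y + p) <= min(x, p)) and ((y - y) == (x + 3))) is false, then x=2, then p=2, then returns 2
eval_b: t=0, then (not (((y + t) <= min(x, t)) or ((y - y) == (x + 3)))) is false, then z=-4, then t=-3, then returns 3
verdict: not equivalent; witness: x=-3, y=-2, z=-2


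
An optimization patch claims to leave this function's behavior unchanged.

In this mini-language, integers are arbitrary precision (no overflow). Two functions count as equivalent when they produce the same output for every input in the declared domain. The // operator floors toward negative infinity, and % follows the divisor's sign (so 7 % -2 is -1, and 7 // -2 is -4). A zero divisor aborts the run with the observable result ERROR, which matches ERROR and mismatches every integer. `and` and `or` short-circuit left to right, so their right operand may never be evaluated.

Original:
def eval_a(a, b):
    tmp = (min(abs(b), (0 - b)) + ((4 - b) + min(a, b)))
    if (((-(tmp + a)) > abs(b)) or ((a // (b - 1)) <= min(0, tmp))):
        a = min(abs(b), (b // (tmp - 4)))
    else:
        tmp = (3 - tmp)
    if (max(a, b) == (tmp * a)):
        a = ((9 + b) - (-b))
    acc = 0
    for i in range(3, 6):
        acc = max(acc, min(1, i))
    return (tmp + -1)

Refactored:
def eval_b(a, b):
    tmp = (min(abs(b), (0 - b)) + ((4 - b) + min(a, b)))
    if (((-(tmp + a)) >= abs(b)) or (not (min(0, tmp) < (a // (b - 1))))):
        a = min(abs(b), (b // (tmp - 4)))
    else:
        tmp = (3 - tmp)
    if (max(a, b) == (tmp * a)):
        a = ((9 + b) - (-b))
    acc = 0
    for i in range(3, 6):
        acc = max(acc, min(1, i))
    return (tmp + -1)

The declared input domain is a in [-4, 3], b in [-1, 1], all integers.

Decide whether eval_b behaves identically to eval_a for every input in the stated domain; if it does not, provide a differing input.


Consider the input a=-2, b=0.
eval_a: tmp := 2 | (((-(tmp + a)) > abs(b)) or ((a // (b - 1)) <= min(0, tmp))): false | tmp := 1 | (max(a, b) == (tmp * a)): false | acc := 0 | iter i=3: | acc := 1 | iter i=4: | acc := 1 | iter i=5: | acc := 1 | result 0
eval_b: tmp := 2 | (((-(tmp + a)) >= abs(b)) or (not (min(0, tmp) < (a // (b - 1))))): true | a := 0 | (max(a, b) == (tmp * a)): true | a := 9 | acc := 0 | iter i=3: | acc := 1 | iter i=4: | acc := 1 | iter i=5: | acc := 1 | result 1
0 and 1 differ, so these are not the same function on this domain.
verdict: not equivalent; witness: a=-2, b=0


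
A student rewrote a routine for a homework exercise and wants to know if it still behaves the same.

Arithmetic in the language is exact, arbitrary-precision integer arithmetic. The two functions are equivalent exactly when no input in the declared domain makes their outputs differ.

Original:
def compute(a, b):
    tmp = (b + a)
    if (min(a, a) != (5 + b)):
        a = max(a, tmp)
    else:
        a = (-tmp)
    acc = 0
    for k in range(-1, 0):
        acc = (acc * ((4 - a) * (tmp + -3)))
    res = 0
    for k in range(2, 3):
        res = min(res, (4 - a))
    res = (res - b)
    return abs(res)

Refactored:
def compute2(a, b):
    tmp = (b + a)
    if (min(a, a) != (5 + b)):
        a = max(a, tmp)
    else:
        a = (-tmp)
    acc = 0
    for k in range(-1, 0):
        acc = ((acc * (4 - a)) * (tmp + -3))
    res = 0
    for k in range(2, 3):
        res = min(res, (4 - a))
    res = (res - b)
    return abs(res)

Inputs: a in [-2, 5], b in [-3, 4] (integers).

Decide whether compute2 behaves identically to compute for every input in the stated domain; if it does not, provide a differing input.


This is a faithful refactor — same computation, different form, but the computed results match everywhere.
As a probe, take a=0, b=0: compute runs tmp = 0; (min(a, a) != (5 + b)) -> true; a = 0; acc = 0; [k=-1]; acc = 0; res = 0; [k=2]; res = 0; res = 0; return 0; compute2 runs tmp = 0; (min(a, a) != (5 + b)) -> true; a = 0; acc = 0; [k=-1]; acc = 0; res = 0; [k=2]; res = 0; res = 0; return 0; both end at 0.
An exhaustive pass over the 64 declared inputs shows identical outputs.
verdict: equivalent


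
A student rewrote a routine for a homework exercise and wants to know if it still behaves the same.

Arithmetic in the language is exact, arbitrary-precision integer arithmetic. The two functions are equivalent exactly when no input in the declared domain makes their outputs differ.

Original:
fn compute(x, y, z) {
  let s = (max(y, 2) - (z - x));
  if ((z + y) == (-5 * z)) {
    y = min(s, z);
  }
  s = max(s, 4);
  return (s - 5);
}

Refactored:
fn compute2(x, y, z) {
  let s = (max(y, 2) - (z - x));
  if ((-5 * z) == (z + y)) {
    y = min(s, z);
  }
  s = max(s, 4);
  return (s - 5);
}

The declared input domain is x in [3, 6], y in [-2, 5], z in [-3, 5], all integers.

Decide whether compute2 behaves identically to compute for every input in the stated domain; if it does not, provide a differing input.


Comparing the listings, the differences include: same computation, different form.
Tracing x=5, y=4, z=3: compute: s=6, then ((z + y) == (-5 * z)) is false, then s=6, then returns 1 | compute2: s=6, then ((-5 * z) == (z + y)) is false, then s=6, then returns 1 — matching result 1.
An exhaustive pass over the 288 declared inputs shows identical outputs.
verdict: equivalent


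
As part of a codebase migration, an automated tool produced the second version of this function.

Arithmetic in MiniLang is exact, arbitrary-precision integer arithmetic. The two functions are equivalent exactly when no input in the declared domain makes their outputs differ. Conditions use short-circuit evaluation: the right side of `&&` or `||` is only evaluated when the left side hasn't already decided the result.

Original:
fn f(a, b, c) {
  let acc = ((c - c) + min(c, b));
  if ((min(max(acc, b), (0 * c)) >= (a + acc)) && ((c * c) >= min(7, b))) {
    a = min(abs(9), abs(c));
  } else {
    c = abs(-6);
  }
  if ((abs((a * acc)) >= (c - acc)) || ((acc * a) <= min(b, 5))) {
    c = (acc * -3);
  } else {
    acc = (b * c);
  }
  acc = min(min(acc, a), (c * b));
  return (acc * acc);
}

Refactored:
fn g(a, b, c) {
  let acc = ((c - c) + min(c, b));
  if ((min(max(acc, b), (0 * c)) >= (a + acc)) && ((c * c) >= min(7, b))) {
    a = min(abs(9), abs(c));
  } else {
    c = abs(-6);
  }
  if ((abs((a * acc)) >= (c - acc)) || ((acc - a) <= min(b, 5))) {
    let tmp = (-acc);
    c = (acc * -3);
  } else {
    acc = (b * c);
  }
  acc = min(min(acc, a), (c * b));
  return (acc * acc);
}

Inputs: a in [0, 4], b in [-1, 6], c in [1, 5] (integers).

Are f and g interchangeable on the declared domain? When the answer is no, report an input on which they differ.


There is a counterexample at a=2, b=1, c=1: 4 on one side, 9 on the other.
f: acc = 1; ((min(max(acc, b), (0 * c)) >= (a + acc)) && ((c * c) >= min(7, b))) -> false; c = 6; ((abs((a * acc)) >= (c - acc)) || ((acc * a) <= min(b, 5))) -> false; acc = 6; acc = 2; return 4
g: acc = 1; ((min(max(acc, b), (0 * c)) >= (a + acc)) && ((c * c) >= min(7, b))) -> false; c = 6; ((abs((a * acc)) >= (c - acc)) || ((acc - a) <= min(b, 5))) -> true; tmp = -1; c = -3; acc = -3; return 9
verdict: not equivalent; witness: a=2, b=1, c=1


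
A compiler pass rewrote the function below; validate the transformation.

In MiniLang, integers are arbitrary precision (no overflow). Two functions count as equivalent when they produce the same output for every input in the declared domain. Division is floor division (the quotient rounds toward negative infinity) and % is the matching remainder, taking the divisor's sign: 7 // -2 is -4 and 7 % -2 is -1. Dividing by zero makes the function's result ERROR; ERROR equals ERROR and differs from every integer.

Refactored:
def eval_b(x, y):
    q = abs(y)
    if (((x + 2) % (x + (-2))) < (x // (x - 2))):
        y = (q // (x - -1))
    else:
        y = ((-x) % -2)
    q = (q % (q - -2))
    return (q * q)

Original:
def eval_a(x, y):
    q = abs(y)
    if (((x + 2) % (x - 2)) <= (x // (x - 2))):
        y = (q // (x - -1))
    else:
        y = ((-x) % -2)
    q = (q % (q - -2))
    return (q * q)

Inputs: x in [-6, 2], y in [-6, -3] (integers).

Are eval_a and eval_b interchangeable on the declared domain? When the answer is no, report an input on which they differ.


The suspicious-looking change has no observable effect anywhere in the declared ranges; all 36 inputs agree.
verdict: equivalent


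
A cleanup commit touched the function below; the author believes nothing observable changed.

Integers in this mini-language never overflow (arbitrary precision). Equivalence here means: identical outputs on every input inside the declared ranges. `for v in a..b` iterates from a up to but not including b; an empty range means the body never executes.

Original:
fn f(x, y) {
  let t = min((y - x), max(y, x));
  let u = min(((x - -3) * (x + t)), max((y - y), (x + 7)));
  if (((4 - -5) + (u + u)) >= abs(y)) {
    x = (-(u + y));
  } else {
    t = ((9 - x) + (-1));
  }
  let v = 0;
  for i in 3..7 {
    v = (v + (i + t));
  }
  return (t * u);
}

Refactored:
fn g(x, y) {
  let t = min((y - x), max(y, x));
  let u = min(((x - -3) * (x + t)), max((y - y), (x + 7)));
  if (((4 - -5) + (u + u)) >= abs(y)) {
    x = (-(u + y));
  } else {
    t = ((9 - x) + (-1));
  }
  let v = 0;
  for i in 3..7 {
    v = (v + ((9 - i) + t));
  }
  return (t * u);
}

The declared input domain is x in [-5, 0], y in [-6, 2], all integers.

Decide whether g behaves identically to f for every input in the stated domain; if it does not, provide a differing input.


Changes here: arithmetic usage differs, constant usage differs; the full 54-point sweep finds no disagreement.
verdict: equivalent


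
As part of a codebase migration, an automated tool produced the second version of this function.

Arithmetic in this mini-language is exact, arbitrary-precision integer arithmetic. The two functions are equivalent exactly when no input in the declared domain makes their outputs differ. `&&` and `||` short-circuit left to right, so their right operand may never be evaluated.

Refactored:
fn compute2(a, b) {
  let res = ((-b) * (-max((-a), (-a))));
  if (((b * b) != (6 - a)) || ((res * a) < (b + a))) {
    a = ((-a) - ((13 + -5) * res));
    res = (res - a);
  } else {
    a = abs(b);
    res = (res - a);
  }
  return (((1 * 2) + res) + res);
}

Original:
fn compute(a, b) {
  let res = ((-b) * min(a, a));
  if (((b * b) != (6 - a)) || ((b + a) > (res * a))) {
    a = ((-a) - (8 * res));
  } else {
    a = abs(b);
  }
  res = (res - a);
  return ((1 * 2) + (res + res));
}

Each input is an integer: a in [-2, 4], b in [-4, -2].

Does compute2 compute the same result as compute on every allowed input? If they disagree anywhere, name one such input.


Changes here: statement counts differ; also constant usage differs; also comparison usage differs; also min/max/abs usage differs; also arithmetic usage differs; the full 21-point sweep finds no disagreement.
verdict: equivalent


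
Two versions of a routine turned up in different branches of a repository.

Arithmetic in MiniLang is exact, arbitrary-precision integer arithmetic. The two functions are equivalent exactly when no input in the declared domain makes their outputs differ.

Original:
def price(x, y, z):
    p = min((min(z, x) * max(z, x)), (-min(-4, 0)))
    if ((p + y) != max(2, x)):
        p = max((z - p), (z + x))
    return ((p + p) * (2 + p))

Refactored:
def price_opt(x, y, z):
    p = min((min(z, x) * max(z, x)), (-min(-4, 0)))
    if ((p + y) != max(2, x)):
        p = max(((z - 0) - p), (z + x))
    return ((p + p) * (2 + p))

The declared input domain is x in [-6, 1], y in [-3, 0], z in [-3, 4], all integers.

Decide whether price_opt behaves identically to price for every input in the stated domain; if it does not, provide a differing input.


This is a faithful refactor — arithmetic usage differs, plus constant usage differs, but the computed results match everywhere.
Spot check at x=-1, y=-1, z=-3 — price: p=3, then ((p + y) != max(2, x)) is false, then returns 30. price_opt: p=3, then ((p + y) != max(2, x)) is false, then returns 30. Both give 30.
Every one of the 256 inputs gives matching results.
verdict: equivalent


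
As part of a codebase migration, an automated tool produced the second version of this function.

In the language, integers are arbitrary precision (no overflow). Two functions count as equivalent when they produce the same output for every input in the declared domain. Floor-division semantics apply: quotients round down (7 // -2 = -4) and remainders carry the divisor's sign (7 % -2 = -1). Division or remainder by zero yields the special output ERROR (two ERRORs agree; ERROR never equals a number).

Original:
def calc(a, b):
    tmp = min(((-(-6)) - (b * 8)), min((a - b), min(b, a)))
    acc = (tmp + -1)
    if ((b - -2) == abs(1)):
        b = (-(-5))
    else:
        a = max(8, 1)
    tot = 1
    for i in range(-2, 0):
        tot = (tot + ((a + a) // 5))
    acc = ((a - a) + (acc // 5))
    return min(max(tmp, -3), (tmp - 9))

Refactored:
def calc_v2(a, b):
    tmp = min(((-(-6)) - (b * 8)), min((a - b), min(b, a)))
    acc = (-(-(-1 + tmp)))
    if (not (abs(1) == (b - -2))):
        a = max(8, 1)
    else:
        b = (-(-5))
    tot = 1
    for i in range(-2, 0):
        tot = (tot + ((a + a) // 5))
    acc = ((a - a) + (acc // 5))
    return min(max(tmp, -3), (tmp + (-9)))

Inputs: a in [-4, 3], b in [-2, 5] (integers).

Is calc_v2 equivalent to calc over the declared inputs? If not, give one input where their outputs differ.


Differences: boolean connective usage differs, plus arithmetic usage differs — yet all 64 inputs agree.
verdict: equivalent


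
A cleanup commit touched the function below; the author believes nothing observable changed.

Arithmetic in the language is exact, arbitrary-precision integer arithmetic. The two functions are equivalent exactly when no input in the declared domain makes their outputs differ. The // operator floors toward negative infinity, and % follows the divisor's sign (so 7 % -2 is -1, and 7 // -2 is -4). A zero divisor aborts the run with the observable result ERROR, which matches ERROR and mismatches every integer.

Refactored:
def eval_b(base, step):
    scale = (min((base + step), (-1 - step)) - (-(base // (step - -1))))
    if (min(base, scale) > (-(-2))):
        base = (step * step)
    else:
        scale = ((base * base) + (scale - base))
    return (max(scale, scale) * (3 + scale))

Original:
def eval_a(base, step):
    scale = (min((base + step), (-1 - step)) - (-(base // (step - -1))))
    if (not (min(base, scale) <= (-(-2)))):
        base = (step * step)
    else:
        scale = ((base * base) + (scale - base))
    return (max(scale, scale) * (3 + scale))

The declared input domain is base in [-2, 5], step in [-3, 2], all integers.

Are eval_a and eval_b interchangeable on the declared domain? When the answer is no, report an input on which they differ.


Comparing the listings, the differences include: boolean connective usage differs, and comparison usage differs.
Tracing base=-2, step=-3: eval_a: scale becomes -4; next (not (min(base, scale) <= (-(-2)))) evaluates to false; next scale becomes 2; next final value 10 | eval_b: scale becomes -4; next (min(base, scale) > (-(-2))) evaluates to false; next scale becomes 2; next final value 10 — matching result 10.
Checked all 48 inputs in the declared domain: the outputs agree on every one.
verdict: equivalent


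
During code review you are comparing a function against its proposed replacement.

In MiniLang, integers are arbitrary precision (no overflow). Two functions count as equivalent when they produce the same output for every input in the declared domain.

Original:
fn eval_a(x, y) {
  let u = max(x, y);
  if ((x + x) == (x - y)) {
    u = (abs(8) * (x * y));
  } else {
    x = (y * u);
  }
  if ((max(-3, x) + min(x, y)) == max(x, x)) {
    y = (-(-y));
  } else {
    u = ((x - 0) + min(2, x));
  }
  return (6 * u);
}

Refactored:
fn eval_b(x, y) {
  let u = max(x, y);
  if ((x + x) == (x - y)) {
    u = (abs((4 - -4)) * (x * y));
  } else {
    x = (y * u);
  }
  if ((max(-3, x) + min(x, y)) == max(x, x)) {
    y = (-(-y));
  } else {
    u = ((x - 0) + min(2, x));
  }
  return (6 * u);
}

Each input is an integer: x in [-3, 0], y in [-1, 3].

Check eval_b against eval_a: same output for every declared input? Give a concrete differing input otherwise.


The two are interchangeable: constant usage differs, plus arithmetic usage differs, and every declared input agrees.
As a probe, take x=0, y=0: eval_a runs u=0, then ((x + x) == (x - y)) is true, then u=0, then ((max(-3, x) + min(x, y)) == max(x, x)) is true, then y=0, then returns 0; eval_b runs u=0, then ((x + x) == (x - y)) is true, then u=0, then ((max(-3, x) + min(x, y)) == max(x, x)) is true, then y=0, then returns 0; both end at 0.
Every one of the 20 inputs gives matching results.
verdict: equivalent


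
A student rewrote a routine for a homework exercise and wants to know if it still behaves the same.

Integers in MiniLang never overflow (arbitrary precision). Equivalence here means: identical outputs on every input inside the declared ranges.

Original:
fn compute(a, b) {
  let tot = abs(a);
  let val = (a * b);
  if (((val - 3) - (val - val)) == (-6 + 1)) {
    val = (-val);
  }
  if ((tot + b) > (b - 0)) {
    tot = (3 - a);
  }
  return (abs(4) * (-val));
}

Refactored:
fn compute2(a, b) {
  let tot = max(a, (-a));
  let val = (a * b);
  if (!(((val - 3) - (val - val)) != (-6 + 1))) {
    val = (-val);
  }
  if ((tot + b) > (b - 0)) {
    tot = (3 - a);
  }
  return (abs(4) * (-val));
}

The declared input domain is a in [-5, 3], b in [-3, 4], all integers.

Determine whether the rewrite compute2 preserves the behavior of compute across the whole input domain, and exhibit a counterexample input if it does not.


The two versions differ — the changes include min/max/abs usage differs, boolean connective usage differs, comparison usage differs.
Spot check at a=0, b=0 — compute: tot = 0; val = 0; (((val - 3) - (val - val)) == (-6 + 1)) -> false; ((tot + b) > (b - 0)) -> false; return 0. compute2: tot = 0; val = 0; (!(((val - 3) - (val - val)) != (-6 + 1))) -> false; ((tot + b) > (b - 0)) -> false; return 0. Both give 0.
An exhaustive pass over the 72 declared inputs shows identical outputs.
verdict: equivalent
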